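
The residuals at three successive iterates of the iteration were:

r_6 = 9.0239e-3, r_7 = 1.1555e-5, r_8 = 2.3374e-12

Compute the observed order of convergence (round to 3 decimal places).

2.314

p ≈ ln(r_8/r_7) / ln(r_7/r_6)
  = ln(2.3374e-12/1.1555e-5) / ln(1.1555e-5/9.0239e-3)
  = ln(2.02285e-07) / ln(0.00128049)
  = -15.413588 / -6.660512 ≈ 2.314175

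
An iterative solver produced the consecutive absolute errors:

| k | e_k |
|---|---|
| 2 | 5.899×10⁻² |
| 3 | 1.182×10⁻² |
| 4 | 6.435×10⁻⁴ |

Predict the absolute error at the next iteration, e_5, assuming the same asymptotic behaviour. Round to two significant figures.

3.3e-6

First estimate the order: p ≈ ln(e_4/e_3) / ln(e_3/e_2) = ln(6.435×10⁻⁴/1.182×10⁻²)/ln(1.182×10⁻²/5.899×10⁻²) = ln(0.0544416)/ln(0.200373) ≈ 1.8106.
Then e_5 ≈ e_4·(e_4/e_3)^p = 6.435×10⁻⁴·(0.0544416)^1.8106 = 6.435×10⁻⁴·0.00514371 ≈ 3.31e-06.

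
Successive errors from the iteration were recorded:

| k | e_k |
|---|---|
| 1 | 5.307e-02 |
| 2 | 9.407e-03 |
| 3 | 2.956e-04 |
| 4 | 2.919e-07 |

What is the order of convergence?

Consecutive ratios: e_4/e_3 = 2.919e-07/2.956e-04 = 0.000987483, e_3/e_2 = 2.956e-04/9.407e-03 = 0.0314234.
p ≈ ln(0.000987483)/ln(0.0314234) = -6.9204/-3.4602 ≈ 2.00.
So the convergence is quadratic (order 2).

2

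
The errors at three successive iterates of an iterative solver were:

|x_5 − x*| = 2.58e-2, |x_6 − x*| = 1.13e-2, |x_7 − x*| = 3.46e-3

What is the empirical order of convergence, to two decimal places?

1.43

p ≈ ln(|x_7 − x*|/|x_6 − x*|) / ln(|x_6 − x*|/|x_5 − x*|)
  = ln(3.46e-3/1.13e-2) / ln(1.13e-2/2.58e-2)
  = ln(0.306195) / ln(0.437984)
  = -1.18353 / -0.82557 ≈ 1.43359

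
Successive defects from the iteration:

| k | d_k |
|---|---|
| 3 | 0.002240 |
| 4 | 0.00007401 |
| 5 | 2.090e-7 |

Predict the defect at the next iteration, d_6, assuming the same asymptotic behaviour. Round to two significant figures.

First estimate the order: p ≈ ln(d_5/d_4) / ln(d_4/d_3) = ln(2.090e-7/0.00007401)/ln(0.00007401/0.002240) = ln(0.00282394)/ln(0.0330402) ≈ 1.7213.
Then d_6 ≈ d_5·(d_5/d_4)^p = 2.090e-7·(0.00282394)^1.7213 = 2.090e-7·4.09409e-05 ≈ 8.557e-12.

8.6e-12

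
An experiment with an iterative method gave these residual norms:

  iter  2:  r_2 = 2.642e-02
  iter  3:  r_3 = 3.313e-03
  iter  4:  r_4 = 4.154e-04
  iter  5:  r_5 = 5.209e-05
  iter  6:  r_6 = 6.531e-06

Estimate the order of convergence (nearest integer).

1

Consecutive ratios: r_6/r_5 = 6.531e-06/5.209e-05 = 0.125379, r_5/r_4 = 5.209e-05/4.154e-04 = 0.125397.
p ≈ ln(0.125379)/ln(0.125397) = -2.0764/-2.0763 ≈ 1.00.
So the convergence is linear (order 1).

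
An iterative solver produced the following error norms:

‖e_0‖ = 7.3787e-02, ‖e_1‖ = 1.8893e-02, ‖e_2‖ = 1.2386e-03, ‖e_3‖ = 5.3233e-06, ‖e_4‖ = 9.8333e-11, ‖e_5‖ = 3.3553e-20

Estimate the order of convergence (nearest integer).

Consecutive ratios: ‖e_5‖/‖e_4‖ = 3.3553e-20/9.8333e-11 = 3.41218e-10, ‖e_4‖/‖e_3‖ = 9.8333e-11/5.3233e-06 = 1.84722e-05.
p ≈ ln(3.41218e-10)/ln(1.84722e-05) = -21.7985/-10.8992 ≈ 2.00.
So the convergence is quadratic (order 2).

2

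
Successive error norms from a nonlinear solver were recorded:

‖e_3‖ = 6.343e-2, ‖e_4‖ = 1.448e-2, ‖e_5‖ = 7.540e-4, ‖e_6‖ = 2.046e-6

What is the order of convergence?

Consecutive ratios: ‖e_6‖/‖e_5‖ = 2.046e-6/7.540e-4 = 0.00271353, ‖e_5‖/‖e_4‖ = 7.540e-4/1.448e-2 = 0.0520718.
p ≈ ln(0.00271353)/ln(0.0520718) = -5.9095/-2.9551 ≈ 2.00.
So the convergence is quadratic (order 2).

2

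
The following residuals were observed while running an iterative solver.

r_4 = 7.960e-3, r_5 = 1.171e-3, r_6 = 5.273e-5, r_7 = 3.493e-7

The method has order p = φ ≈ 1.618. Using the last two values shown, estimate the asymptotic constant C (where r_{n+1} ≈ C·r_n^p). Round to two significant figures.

C ≈ r_7 / r_6^1.618
  = 3.493e-7 / (5.273e-5)^1.618
  = 3.493e-7 / 1.19754e-07 ≈ 2.9168

2.9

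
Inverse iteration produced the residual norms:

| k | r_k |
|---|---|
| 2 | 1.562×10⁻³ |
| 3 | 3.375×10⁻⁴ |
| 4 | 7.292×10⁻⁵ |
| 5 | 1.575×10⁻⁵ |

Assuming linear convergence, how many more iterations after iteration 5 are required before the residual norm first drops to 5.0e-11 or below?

Rate ρ ≈ r_5/r_4 = 1.575×10⁻⁵/7.292×10⁻⁵ = 0.2160.
After j more steps, r_{5+j} ≈ 1.575×10⁻⁵·ρ^j; need ρ^j ≤ 5.0e-11/1.575×10⁻⁵ = 3.1746e-06.
j ≥ ln(3.1746e-06)/ln(0.2160) = -12.6603/-1.53248 = 8.261.
So 9 more iterations are needed.

9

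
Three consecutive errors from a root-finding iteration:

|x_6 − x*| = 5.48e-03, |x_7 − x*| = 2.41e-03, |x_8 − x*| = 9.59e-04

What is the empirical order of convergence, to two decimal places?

1.12

p ≈ ln(|x_8 − x*|/|x_7 − x*|) / ln(|x_7 − x*|/|x_6 − x*|)
  = ln(9.59e-04/2.41e-03) / ln(2.41e-03/5.48e-03)
  = ln(0.397925) / ln(0.439781)
  = -0.92149 / -0.82148 ≈ 1.12174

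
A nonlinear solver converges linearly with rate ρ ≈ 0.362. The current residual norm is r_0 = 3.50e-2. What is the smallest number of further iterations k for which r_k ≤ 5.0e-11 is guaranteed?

21

After k steps, r_k ≈ 3.50e-2·0.362^k.
Need 0.362^k ≤ 5.0e-11/3.50e-2 = 1.42857e-09.
k ≥ ln(1.42857e-09)/ln(0.362) = -20.3666/-1.01611 = 20.044.
Smallest integer k = 21.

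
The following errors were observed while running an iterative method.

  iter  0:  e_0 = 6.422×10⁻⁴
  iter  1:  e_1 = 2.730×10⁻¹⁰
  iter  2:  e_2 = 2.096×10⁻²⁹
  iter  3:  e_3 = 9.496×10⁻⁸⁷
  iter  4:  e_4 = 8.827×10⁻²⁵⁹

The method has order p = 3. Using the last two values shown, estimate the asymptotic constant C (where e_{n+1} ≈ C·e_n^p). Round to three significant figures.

C ≈ e_4 / e_3^3
  = 8.827×10⁻²⁵⁹ / (9.496×10⁻⁸⁷)^3
  = 8.827×10⁻²⁵⁹ / 8.56292e-259 ≈ 1.0308

1.03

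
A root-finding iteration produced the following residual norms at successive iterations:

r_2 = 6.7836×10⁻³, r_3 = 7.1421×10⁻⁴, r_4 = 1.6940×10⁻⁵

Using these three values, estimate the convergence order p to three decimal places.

1.662

p ≈ ln(r_4/r_3) / ln(r_3/r_2)
  = ln(1.6940×10⁻⁵/7.1421×10⁻⁴) / ln(7.1421×10⁻⁴/6.7836×10⁻³)
  = ln(0.0237185) / ln(0.105285)
  = -3.741500 / -2.251084 ≈ 1.662088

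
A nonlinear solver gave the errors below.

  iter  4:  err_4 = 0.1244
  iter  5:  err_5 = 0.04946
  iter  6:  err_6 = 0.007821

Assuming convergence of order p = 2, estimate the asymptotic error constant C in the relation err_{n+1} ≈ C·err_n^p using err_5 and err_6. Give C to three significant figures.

3.20

C ≈ err_6 / err_5^2
  = 0.007821 / (0.04946)^2
  = 0.007821 / 0.00244629 ≈ 3.1971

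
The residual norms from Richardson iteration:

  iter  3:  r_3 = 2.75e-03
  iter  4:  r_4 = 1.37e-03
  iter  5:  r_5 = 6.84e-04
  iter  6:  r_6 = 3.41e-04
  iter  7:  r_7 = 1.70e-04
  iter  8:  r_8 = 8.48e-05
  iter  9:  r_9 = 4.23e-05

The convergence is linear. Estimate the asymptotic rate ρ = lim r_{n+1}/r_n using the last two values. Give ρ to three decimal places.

0.499

ρ ≈ r_9/r_8 = 4.23e-05/8.48e-05 = 0.49882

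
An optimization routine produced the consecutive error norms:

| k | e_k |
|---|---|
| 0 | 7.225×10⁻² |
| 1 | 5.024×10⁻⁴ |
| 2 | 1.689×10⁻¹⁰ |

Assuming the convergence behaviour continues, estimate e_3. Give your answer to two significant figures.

6.4e-30

First estimate the order: p ≈ ln(e_2/e_1) / ln(e_1/e_0) = ln(1.689×10⁻¹⁰/5.024×10⁻⁴)/ln(5.024×10⁻⁴/7.225×10⁻²) = ln(3.36186e-07)/ln(0.00695363) ≈ 3.0000.
Then e_3 ≈ e_2·(e_2/e_1)^p = 1.689×10⁻¹⁰·(3.36186e-07)^3.0000 = 1.689×10⁻¹⁰·3.79961e-20 ≈ 6.418e-30.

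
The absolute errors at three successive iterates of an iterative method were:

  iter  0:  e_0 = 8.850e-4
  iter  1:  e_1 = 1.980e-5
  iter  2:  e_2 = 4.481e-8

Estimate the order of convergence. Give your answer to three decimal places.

p ≈ ln(e_2/e_1) / ln(e_1/e_0)
  = ln(4.481e-8/1.980e-5) / ln(1.980e-5/8.850e-4)
  = ln(0.00226313) / ln(0.0223729)
  = -6.091006 / -3.799905 ≈ 1.602936

1.603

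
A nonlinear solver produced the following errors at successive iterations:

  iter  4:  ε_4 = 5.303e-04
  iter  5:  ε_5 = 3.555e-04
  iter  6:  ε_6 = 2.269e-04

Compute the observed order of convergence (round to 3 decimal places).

1.123

p ≈ ln(ε_6/ε_5) / ln(ε_5/ε_4)
  = ln(2.269e-04/3.555e-04) / ln(3.555e-04/5.303e-04)
  = ln(0.638256) / ln(0.670375)
  = -0.449016 / -0.399918 ≈ 1.122770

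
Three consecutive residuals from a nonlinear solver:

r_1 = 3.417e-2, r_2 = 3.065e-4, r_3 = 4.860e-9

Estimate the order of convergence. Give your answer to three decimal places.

p ≈ ln(r_3/r_2) / ln(r_2/r_1)
  = ln(4.860e-9/3.065e-4) / ln(3.065e-4/3.417e-2)
  = ln(1.58564e-05) / ln(0.00896986)
  = -11.051937 / -4.713885 ≈ 2.344550

2.345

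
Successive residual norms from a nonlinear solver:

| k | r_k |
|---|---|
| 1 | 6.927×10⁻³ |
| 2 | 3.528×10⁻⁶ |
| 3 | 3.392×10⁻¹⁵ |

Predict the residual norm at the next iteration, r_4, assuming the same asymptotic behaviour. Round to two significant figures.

First estimate the order: p ≈ ln(r_3/r_2) / ln(r_2/r_1) = ln(3.392×10⁻¹⁵/3.528×10⁻⁶)/ln(3.528×10⁻⁶/6.927×10⁻³) = ln(9.61451e-10)/ln(0.000509311) ≈ 2.7382.
Then r_4 ≈ r_3·(r_3/r_2)^p = 3.392×10⁻¹⁵·(9.61451e-10)^2.7382 = 3.392×10⁻¹⁵·2.03916e-25 ≈ 6.917e-40.

6.9e-40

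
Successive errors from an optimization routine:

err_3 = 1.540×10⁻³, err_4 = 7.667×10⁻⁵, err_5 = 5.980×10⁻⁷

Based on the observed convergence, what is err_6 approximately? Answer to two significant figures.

2.3e-10

First estimate the order: p ≈ ln(err_5/err_4) / ln(err_4/err_3) = ln(5.980×10⁻⁷/7.667×10⁻⁵)/ln(7.667×10⁻⁵/1.540×10⁻³) = ln(0.00779966)/ln(0.0497857) ≈ 1.6179.
Then err_6 ≈ err_5·(err_5/err_4)^p = 5.980×10⁻⁷·(0.00779966)^1.6179 = 5.980×10⁻⁷·0.000388677 ≈ 2.324e-10.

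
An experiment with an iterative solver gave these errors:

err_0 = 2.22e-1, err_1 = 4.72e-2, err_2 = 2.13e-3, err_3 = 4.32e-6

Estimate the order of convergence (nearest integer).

Consecutive ratios: err_3/err_2 = 4.32e-6/2.13e-3 = 0.00202817, err_2/err_1 = 2.13e-3/4.72e-2 = 0.0451271.
p ≈ ln(0.00202817)/ln(0.0451271) = -6.2006/-3.0983 ≈ 2.00.
So the convergence is quadratic (order 2).

2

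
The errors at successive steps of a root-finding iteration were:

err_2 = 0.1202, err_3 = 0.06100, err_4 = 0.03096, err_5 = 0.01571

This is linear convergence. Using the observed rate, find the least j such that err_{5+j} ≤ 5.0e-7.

16

Rate ρ ≈ err_5/err_4 = 0.01571/0.03096 = 0.5074.
After j more steps, err_{5+j} ≈ 0.01571·ρ^j; need ρ^j ≤ 5.0e-7/0.01571 = 3.18269e-05.
j ≥ ln(3.18269e-05)/ln(0.5074) = -10.3552/-0.67846 = 15.263.
So 16 more iterations are needed.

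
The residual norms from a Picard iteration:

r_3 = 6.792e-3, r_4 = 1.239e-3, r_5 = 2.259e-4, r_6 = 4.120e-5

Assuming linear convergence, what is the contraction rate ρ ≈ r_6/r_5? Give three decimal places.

ρ ≈ r_6/r_5 = 4.120e-5/2.259e-4 = 0.18238

0.182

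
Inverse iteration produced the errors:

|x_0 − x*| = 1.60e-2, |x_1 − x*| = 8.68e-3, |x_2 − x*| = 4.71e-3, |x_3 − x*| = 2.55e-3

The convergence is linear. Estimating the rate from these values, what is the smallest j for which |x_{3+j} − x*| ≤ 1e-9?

Rate ρ ≈ |x_3 − x*|/|x_2 − x*| = 2.55e-3/4.71e-3 = 0.5414.
After j more steps, |x_{3+j} − x*| ≈ 2.55e-3·ρ^j; need ρ^j ≤ 1e-9/2.55e-3 = 3.92157e-07.
j ≥ ln(3.92157e-07)/ln(0.5414) = -14.7516/-0.61360 = 24.041.
So 25 more iterations are needed.

25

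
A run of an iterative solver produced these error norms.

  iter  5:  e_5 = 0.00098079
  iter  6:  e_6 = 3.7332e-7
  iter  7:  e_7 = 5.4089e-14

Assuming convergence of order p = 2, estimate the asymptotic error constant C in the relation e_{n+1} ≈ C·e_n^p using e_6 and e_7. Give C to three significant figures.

0.388

C ≈ e_7 / e_6^2
  = 5.4089e-14 / (3.7332e-7)^2
  = 5.4089e-14 / 1.39368e-13 ≈ 0.3881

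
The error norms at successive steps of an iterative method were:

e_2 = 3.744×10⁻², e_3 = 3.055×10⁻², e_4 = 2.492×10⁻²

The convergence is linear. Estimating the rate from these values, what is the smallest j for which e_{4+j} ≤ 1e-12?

118

Rate ρ ≈ e_4/e_3 = 2.492×10⁻²/3.055×10⁻² = 0.8157.
After j more steps, e_{4+j} ≈ 2.492×10⁻²·ρ^j; need ρ^j ≤ 1e-12/2.492×10⁻² = 4.01284e-11.
j ≥ ln(4.01284e-11)/ln(0.8157) = -23.9389/-0.20371 = 117.515.
So 118 more iterations are needed.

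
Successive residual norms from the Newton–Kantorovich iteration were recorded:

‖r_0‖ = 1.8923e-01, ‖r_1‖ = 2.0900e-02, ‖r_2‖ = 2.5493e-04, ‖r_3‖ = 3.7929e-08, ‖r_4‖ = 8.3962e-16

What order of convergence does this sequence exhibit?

2

Consecutive ratios: ‖r_4‖/‖r_3‖ = 8.3962e-16/3.7929e-08 = 2.21366e-08, ‖r_3‖/‖r_2‖ = 3.7929e-08/2.5493e-04 = 0.000148782.
p ≈ ln(2.21366e-08)/ln(0.000148782) = -17.6260/-8.8130 ≈ 2.00.
So the convergence is quadratic (order 2).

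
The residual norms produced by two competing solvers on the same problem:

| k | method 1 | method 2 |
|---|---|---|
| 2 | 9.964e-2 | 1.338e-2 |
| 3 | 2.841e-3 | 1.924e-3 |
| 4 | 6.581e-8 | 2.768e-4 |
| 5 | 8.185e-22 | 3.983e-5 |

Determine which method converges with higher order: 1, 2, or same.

1

Method 1: p ≈ ln(8.185e-22/6.581e-8)/ln(6.581e-8/2.841e-3) ≈ 3.00.
Method 2: p ≈ ln(3.983e-5/2.768e-4)/ln(2.768e-4/1.924e-3) ≈ 1.00.
Method 1 has the higher order (≈3.0 vs ≈1.0).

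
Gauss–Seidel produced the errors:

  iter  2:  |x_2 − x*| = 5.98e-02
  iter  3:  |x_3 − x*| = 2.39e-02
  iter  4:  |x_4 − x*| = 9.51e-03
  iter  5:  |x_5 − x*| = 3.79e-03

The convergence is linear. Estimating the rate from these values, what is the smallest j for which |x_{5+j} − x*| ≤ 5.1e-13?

Rate ρ ≈ |x_5 − x*|/|x_4 − x*| = 3.79e-03/9.51e-03 = 0.3985.
After j more steps, |x_{5+j} − x*| ≈ 3.79e-03·ρ^j; need ρ^j ≤ 5.1e-13/3.79e-03 = 1.34565e-10.
j ≥ ln(1.34565e-10)/ln(0.3985) = -22.7290/-0.92005 = 24.704.
So 25 more iterations are needed.

25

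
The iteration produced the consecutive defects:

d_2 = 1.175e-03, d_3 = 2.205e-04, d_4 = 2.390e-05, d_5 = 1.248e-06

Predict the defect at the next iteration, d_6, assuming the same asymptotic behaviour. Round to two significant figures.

2.5e-8

First estimate the order: p ≈ ln(d_5/d_4) / ln(d_4/d_3) = ln(1.248e-06/2.390e-05)/ln(2.390e-05/2.205e-04) = ln(0.0522176)/ln(0.10839) ≈ 1.3287.
Then d_6 ≈ d_5·(d_5/d_4)^p = 1.248e-06·(0.0522176)^1.3287 = 1.248e-06·0.0197862 ≈ 2.469e-08.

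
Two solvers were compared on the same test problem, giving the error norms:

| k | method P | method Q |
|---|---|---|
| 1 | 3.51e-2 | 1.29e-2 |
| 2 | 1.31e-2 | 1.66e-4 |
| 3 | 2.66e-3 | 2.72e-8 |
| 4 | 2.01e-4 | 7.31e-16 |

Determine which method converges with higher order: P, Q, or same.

Method P: p ≈ ln(2.01e-4/2.66e-3)/ln(2.66e-3/1.31e-2) ≈ 1.62.
Method Q: p ≈ ln(7.31e-16/2.72e-8)/ln(2.72e-8/1.66e-4) ≈ 2.00.
Method Q has the higher order (≈2.0 vs ≈1.6).

Q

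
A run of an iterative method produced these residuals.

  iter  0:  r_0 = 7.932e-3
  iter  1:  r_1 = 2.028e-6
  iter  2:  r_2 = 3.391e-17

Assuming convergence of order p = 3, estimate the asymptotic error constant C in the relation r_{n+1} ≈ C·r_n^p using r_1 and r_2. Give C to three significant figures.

C ≈ r_2 / r_1^3
  = 3.391e-17 / (2.028e-6)^3
  = 3.391e-17 / 8.34073e-18 ≈ 4.0656

4.07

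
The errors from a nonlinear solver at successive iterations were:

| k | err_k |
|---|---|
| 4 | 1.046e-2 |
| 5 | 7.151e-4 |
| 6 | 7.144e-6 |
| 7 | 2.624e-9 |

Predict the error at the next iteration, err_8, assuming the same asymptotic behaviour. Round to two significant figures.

First estimate the order: p ≈ ln(err_7/err_6) / ln(err_6/err_5) = ln(2.624e-9/7.144e-6)/ln(7.144e-6/7.151e-4) = ln(0.000367301)/ln(0.00999021) ≈ 1.7171.
Then err_8 ≈ err_7·(err_7/err_6)^p = 2.624e-9·(0.000367301)^1.7171 = 2.624e-9·1.26415e-06 ≈ 3.317e-15.

3.3e-15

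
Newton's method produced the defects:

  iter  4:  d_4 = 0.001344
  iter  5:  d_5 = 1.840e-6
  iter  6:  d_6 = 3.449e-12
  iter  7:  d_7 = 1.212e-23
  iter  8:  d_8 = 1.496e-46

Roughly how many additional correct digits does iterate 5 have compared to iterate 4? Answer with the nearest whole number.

Digits gained ≈ log₁₀(d_4/d_5) = log₁₀(0.001344/1.840e-6) = log₁₀(730.435) ≈ 2.864.

3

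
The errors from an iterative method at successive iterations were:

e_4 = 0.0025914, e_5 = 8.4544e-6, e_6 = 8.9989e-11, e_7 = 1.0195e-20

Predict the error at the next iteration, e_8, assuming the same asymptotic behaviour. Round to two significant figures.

First estimate the order: p ≈ ln(e_7/e_6) / ln(e_6/e_5) = ln(1.0195e-20/8.9989e-11)/ln(8.9989e-11/8.4544e-6) = ln(1.13292e-10)/ln(1.0644e-05) ≈ 2.0000.
Then e_8 ≈ e_7·(e_7/e_6)^p = 1.0195e-20·(1.13292e-10)^2.0000 = 1.0195e-20·1.28351e-20 ≈ 1.309e-40.

1.3e-40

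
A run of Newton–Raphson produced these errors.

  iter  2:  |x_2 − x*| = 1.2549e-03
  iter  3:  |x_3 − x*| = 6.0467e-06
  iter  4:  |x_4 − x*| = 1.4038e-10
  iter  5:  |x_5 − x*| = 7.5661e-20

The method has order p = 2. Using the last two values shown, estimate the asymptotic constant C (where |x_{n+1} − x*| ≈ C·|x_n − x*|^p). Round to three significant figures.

3.84

C ≈ |x_5 − x*| / |x_4 − x*|^2
  = 7.5661e-20 / (1.4038e-10)^2
  = 7.5661e-20 / 1.97065e-20 ≈ 3.8394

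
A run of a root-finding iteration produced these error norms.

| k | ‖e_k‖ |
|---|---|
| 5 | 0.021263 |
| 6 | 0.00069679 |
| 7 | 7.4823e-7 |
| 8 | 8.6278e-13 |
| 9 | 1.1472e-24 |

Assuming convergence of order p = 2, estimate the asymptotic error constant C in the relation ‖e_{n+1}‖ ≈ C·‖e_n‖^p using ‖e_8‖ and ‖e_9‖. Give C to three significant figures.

C ≈ ‖e_9‖ / ‖e_8‖^2
  = 1.1472e-24 / (8.6278e-13)^2
  = 1.1472e-24 / 7.44389e-25 ≈ 1.5411

1.54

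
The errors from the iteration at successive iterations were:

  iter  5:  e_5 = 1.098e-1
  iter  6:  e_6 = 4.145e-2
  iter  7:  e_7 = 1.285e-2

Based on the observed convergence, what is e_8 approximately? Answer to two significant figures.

First estimate the order: p ≈ ln(e_7/e_6) / ln(e_6/e_5) = ln(1.285e-2/4.145e-2)/ln(4.145e-2/1.098e-1) = ln(0.310012)/ln(0.377505) ≈ 1.2022.
Then e_8 ≈ e_7·(e_7/e_6)^p = 1.285e-2·(0.310012)^1.2022 = 1.285e-2·0.244644 ≈ 0.003144.

3.1e-3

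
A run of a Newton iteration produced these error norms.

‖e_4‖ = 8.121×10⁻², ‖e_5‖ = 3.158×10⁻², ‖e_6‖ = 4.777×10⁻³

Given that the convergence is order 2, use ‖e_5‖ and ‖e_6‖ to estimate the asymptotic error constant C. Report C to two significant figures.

4.8

C ≈ ‖e_6‖ / ‖e_5‖^2
  = 4.777×10⁻³ / (3.158×10⁻²)^2
  = 4.777×10⁻³ / 0.000997296 ≈ 4.79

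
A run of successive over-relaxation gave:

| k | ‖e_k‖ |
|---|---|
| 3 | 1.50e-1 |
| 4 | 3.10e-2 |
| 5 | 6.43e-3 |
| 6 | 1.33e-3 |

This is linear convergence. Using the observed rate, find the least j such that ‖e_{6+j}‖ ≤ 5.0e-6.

Rate ρ ≈ ‖e_6‖/‖e_5‖ = 1.33e-3/6.43e-3 = 0.2068.
After j more steps, ‖e_{6+j}‖ ≈ 1.33e-3·ρ^j; need ρ^j ≤ 5.0e-6/1.33e-3 = 0.0037594.
j ≥ ln(0.0037594)/ln(0.2068) = -5.5835/-1.57600 = 3.543.
So 4 more iterations are needed.

4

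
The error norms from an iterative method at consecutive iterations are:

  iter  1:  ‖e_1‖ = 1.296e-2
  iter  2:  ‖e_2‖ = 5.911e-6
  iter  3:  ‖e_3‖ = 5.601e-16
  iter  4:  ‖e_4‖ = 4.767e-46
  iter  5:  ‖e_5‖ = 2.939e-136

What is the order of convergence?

3

Consecutive ratios: ‖e_5‖/‖e_4‖ = 2.939e-136/4.767e-46 = 6.1653e-91, ‖e_4‖/‖e_3‖ = 4.767e-46/5.601e-16 = 8.51098e-31.
p ≈ ln(6.1653e-91)/ln(8.51098e-31) = -207.7163/-69.2388 ≈ 3.00.
So the convergence is cubic (order 3).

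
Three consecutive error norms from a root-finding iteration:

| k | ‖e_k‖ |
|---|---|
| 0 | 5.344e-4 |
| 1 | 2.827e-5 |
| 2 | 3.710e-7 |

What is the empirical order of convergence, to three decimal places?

p ≈ ln(‖e_2‖/‖e_1‖) / ln(‖e_1‖/‖e_0‖)
  = ln(3.710e-7/2.827e-5) / ln(2.827e-5/5.344e-4)
  = ln(0.0131235) / ln(0.0529004)
  = -4.333351 / -2.939344 ≈ 1.474258

1.474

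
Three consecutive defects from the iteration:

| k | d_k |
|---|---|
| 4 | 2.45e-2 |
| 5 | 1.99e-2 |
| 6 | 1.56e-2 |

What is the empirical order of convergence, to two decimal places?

p ≈ ln(d_6/d_5) / ln(d_5/d_4)
  = ln(1.56e-2/1.99e-2) / ln(1.99e-2/2.45e-2)
  = ln(0.78392) / ln(0.812245)
  = -0.24345 / -0.20795 ≈ 1.17071

1.17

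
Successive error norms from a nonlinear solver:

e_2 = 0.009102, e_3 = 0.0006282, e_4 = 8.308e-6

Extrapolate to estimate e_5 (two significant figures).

7.6e-9

First estimate the order: p ≈ ln(e_4/e_3) / ln(e_3/e_2) = ln(8.308e-6/0.0006282)/ln(0.0006282/0.009102) = ln(0.0132251)/ln(0.0690178) ≈ 1.6180.
Then e_5 ≈ e_4·(e_4/e_3)^p = 8.308e-6·(0.0132251)^1.6180 = 8.308e-6·0.000912901 ≈ 7.584e-09.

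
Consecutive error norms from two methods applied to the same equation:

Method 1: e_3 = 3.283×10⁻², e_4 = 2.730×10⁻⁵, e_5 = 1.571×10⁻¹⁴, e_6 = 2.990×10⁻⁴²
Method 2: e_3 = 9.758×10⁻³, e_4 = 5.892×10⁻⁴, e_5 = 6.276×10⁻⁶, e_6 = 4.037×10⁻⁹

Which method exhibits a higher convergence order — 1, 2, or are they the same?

Method 1: p ≈ ln(2.990×10⁻⁴²/1.571×10⁻¹⁴)/ln(1.571×10⁻¹⁴/2.730×10⁻⁵) ≈ 3.00.
Method 2: p ≈ ln(4.037×10⁻⁹/6.276×10⁻⁶)/ln(6.276×10⁻⁶/5.892×10⁻⁴) ≈ 1.62.
Method 1 has the higher order (≈3.0 vs ≈1.6).

1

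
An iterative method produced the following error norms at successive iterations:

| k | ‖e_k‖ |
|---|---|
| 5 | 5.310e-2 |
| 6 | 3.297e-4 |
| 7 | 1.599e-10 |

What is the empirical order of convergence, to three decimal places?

2.861

p ≈ ln(‖e_7‖/‖e_6‖) / ln(‖e_6‖/‖e_5‖)
  = ln(1.599e-10/3.297e-4) / ln(3.297e-4/5.310e-2)
  = ln(4.84986e-07) / ln(0.00620904)
  = -14.539146 / -5.081749 ≈ 2.861052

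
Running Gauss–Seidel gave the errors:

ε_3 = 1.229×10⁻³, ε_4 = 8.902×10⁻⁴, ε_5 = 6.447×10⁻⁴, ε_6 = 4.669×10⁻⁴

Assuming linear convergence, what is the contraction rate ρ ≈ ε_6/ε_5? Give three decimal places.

0.724

ρ ≈ ε_6/ε_5 = 4.669×10⁻⁴/6.447×10⁻⁴ = 0.72421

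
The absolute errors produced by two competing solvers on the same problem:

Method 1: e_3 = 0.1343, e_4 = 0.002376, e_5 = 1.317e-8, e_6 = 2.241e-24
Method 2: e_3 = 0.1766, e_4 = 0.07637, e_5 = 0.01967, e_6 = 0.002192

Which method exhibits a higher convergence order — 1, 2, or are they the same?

Method 1: p ≈ ln(2.241e-24/1.317e-8)/ln(1.317e-8/0.002376) ≈ 3.00.
Method 2: p ≈ ln(0.002192/0.01967)/ln(0.01967/0.07637) ≈ 1.62.
Method 1 has the higher order (≈3.0 vs ≈1.6).

1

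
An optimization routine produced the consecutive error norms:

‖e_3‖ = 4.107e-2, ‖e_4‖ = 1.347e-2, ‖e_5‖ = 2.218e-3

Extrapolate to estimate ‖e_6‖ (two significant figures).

1.2e-4

First estimate the order: p ≈ ln(‖e_5‖/‖e_4‖) / ln(‖e_4‖/‖e_3‖) = ln(2.218e-3/1.347e-2)/ln(1.347e-2/4.107e-2) = ln(0.164662)/ln(0.327977) ≈ 1.6181.
Then ‖e_6‖ ≈ ‖e_5‖·(‖e_5‖/‖e_4‖)^p = 2.218e-3·(0.164662)^1.6181 = 2.218e-3·0.053997 ≈ 0.0001198.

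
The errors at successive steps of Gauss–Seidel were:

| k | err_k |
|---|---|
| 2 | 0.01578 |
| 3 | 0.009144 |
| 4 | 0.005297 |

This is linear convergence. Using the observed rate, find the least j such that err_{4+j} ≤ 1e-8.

25

Rate ρ ≈ err_4/err_3 = 0.005297/0.009144 = 0.5793.
After j more steps, err_{4+j} ≈ 0.005297·ρ^j; need ρ^j ≤ 1e-8/0.005297 = 1.88786e-06.
j ≥ ln(1.88786e-06)/ln(0.5793) = -13.1801/-0.54593 = 24.142.
So 25 more iterations are needed.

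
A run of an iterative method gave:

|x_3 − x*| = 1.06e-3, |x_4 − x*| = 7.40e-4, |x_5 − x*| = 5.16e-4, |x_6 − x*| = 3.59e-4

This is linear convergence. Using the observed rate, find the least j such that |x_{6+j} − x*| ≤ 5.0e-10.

Rate ρ ≈ |x_6 − x*|/|x_5 − x*| = 3.59e-4/5.16e-4 = 0.6957.
After j more steps, |x_{6+j} − x*| ≈ 3.59e-4·ρ^j; need ρ^j ≤ 5.0e-10/3.59e-4 = 1.39276e-06.
j ≥ ln(1.39276e-06)/ln(0.6957) = -13.4842/-0.36284 = 37.163.
So 38 more iterations are needed.

38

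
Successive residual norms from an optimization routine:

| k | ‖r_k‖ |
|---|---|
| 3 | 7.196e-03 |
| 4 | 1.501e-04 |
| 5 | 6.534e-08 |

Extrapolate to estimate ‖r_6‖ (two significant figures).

First estimate the order: p ≈ ln(‖r_5‖/‖r_4‖) / ln(‖r_4‖/‖r_3‖) = ln(6.534e-08/1.501e-04)/ln(1.501e-04/7.196e-03) = ln(0.00043531)/ln(0.0208588) ≈ 1.9999.
Then ‖r_6‖ ≈ ‖r_5‖·(‖r_5‖/‖r_4‖)^p = 6.534e-08·(0.00043531)^1.9999 = 6.534e-08·1.89642e-07 ≈ 1.239e-14.

1.2e-14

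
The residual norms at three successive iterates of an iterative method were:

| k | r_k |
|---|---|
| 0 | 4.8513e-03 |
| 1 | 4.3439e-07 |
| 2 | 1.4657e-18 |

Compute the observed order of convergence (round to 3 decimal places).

p ≈ ln(r_2/r_1) / ln(r_1/r_0)
  = ln(1.4657e-18/4.3439e-07) / ln(4.3439e-07/4.8513e-03)
  = ln(3.37416e-12) / ln(8.95409e-05)
  = -26.414875 / -9.320815 ≈ 2.833966

2.834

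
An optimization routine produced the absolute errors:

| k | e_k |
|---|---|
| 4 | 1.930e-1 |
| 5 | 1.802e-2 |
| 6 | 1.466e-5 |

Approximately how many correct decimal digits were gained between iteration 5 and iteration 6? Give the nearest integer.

3

Digits gained ≈ log₁₀(e_5/e_6) = log₁₀(1.802e-2/1.466e-5) = log₁₀(1229.2) ≈ 3.090.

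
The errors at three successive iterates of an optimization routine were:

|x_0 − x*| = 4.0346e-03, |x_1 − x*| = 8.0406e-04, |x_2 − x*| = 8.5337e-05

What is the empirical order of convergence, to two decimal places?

p ≈ ln(|x_2 − x*|/|x_1 − x*|) / ln(|x_1 − x*|/|x_0 − x*|)
  = ln(8.5337e-05/8.0406e-04) / ln(8.0406e-04/4.0346e-03)
  = ln(0.106133) / ln(0.199291)
  = -2.24306 / -1.61299 ≈ 1.39062

1.39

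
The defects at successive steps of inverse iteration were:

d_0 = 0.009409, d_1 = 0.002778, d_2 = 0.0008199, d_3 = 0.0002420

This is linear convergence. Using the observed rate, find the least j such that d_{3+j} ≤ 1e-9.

11

Rate ρ ≈ d_3/d_2 = 0.0002420/0.0008199 = 0.2952.
After j more steps, d_{3+j} ≈ 0.0002420·ρ^j; need ρ^j ≤ 1e-9/0.0002420 = 4.13223e-06.
j ≥ ln(4.13223e-06)/ln(0.2952) = -12.3967/-1.22010 = 10.160.
So 11 more iterations are needed.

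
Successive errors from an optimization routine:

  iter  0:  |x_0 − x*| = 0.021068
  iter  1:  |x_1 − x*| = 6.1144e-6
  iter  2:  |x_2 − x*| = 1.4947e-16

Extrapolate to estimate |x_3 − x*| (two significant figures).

First estimate the order: p ≈ ln(|x_2 − x*|/|x_1 − x*|) / ln(|x_1 − x*|/|x_0 − x*|) = ln(1.4947e-16/6.1144e-6)/ln(6.1144e-6/0.021068) = ln(2.44456e-11)/ln(0.000290222) ≈ 3.0000.
Then |x_3 − x*| ≈ |x_2 − x*|·(|x_2 − x*|/|x_1 − x*|)^p = 1.4947e-16·(2.44456e-11)^3.0000 = 1.4947e-16·1.46084e-32 ≈ 2.184e-48.

2.2e-48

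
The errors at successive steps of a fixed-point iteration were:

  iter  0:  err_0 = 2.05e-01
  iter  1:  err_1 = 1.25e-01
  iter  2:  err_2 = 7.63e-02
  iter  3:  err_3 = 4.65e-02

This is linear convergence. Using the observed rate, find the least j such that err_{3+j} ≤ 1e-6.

Rate ρ ≈ err_3/err_2 = 4.65e-02/7.63e-02 = 0.6094.
After j more steps, err_{3+j} ≈ 4.65e-02·ρ^j; need ρ^j ≤ 1e-6/4.65e-02 = 2.15054e-05.
j ≥ ln(2.15054e-05)/ln(0.6094) = -10.7472/-0.49528 = 21.699.
So 22 more iterations are needed.

22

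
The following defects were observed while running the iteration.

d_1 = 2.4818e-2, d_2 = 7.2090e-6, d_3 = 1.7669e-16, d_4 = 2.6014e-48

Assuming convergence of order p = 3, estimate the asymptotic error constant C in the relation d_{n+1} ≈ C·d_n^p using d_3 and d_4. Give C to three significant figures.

0.472

C ≈ d_4 / d_3^3
  = 2.6014e-48 / (1.7669e-16)^3
  = 2.6014e-48 / 5.51615e-48 ≈ 0.4716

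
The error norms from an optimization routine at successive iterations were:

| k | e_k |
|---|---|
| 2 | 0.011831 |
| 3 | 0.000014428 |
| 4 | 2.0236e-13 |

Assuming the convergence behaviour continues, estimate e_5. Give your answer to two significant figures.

1.4e-34

First estimate the order: p ≈ ln(e_4/e_3) / ln(e_3/e_2) = ln(2.0236e-13/0.000014428)/ln(0.000014428/0.011831) = ln(1.40255e-08)/ln(0.00121951) ≈ 2.6951.
Then e_5 ≈ e_4·(e_4/e_3)^p = 2.0236e-13·(1.40255e-08)^2.6951 = 2.0236e-13·6.84163e-22 ≈ 1.384e-34.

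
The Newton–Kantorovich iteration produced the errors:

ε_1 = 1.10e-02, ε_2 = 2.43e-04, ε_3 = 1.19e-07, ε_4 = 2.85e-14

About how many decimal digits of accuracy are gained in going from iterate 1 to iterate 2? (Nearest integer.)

2

Digits gained ≈ log₁₀(ε_1/ε_2) = log₁₀(1.10e-02/2.43e-04) = log₁₀(45.2675) ≈ 1.656.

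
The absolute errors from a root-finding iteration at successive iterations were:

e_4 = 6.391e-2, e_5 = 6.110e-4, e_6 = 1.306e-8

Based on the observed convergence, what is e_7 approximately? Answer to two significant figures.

First estimate the order: p ≈ ln(e_6/e_5) / ln(e_5/e_4) = ln(1.306e-8/6.110e-4)/ln(6.110e-4/6.391e-2) = ln(2.13748e-05)/ln(0.00956032) ≈ 2.3125.
Then e_7 ≈ e_6·(e_6/e_5)^p = 1.306e-8·(2.13748e-05)^2.3125 = 1.306e-8·1.58635e-11 ≈ 2.072e-19.

2.1e-19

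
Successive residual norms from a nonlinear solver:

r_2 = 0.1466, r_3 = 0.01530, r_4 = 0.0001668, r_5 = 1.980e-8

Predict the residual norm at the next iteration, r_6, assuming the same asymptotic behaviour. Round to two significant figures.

2.8e-16

First estimate the order: p ≈ ln(r_5/r_4) / ln(r_4/r_3) = ln(1.980e-8/0.0001668)/ln(0.0001668/0.01530) = ln(0.000118705)/ln(0.010902) ≈ 2.0003.
Then r_6 ≈ r_5·(r_5/r_4)^p = 1.980e-8·(0.000118705)^2.0003 = 1.980e-8·1.40527e-08 ≈ 2.782e-16.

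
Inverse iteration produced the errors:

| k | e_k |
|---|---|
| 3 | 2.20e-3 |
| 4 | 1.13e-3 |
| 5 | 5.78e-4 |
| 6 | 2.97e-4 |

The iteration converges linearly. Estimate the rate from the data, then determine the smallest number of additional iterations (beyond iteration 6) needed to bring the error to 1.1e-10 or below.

23

Rate ρ ≈ e_6/e_5 = 2.97e-4/5.78e-4 = 0.5138.
After j more steps, e_{6+j} ≈ 2.97e-4·ρ^j; need ρ^j ≤ 1.1e-10/2.97e-4 = 3.7037e-07.
j ≥ ln(3.7037e-07)/ln(0.5138) = -14.8088/-0.66592 = 22.238.
So 23 more iterations are needed.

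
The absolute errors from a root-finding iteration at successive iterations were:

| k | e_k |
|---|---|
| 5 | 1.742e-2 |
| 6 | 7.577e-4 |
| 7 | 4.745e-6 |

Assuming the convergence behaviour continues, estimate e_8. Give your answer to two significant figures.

1.3e-9

First estimate the order: p ≈ ln(e_7/e_6) / ln(e_6/e_5) = ln(4.745e-6/7.577e-4)/ln(7.577e-4/1.742e-2) = ln(0.00626237)/ln(0.043496) ≈ 1.6182.
Then e_8 ≈ e_7·(e_7/e_6)^p = 4.745e-6·(0.00626237)^1.6182 = 4.745e-6·0.000272071 ≈ 1.291e-09.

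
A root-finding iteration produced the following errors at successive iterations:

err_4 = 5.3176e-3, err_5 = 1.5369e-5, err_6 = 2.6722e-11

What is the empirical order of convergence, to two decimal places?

2.27

p ≈ ln(err_6/err_5) / ln(err_5/err_4)
  = ln(2.6722e-11/1.5369e-5) / ln(1.5369e-5/5.3176e-3)
  = ln(1.73869e-06) / ln(0.00289021)
  = -13.26238 / -5.84643 ≈ 2.26846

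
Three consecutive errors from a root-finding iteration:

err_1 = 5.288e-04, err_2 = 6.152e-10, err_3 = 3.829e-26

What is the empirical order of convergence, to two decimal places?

2.73

p ≈ ln(err_3/err_2) / ln(err_2/err_1)
  = ln(3.829e-26/6.152e-10) / ln(6.152e-10/5.288e-04)
  = ln(6.22399e-17) / ln(1.16339e-06)
  = -37.31554 / -13.66417 ≈ 2.73090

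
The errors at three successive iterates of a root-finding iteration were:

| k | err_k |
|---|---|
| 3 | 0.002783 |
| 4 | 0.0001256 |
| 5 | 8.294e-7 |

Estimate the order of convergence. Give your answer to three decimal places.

1.620

p ≈ ln(err_5/err_4) / ln(err_4/err_3)
  = ln(8.294e-7/0.0001256) / ln(0.0001256/0.002783)
  = ln(0.0066035) / ln(0.0451312)
  = -5.020155 / -3.098181 ≈ 1.620356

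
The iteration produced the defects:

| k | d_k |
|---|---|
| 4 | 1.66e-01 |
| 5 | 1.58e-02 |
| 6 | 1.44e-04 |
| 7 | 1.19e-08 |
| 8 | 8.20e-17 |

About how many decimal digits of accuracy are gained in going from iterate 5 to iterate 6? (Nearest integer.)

Digits gained ≈ log₁₀(d_5/d_6) = log₁₀(1.58e-02/1.44e-04) = log₁₀(109.722) ≈ 2.040.

2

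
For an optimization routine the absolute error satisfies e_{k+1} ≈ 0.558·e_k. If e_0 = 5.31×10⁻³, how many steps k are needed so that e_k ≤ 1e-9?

27

After k steps, e_k ≈ 5.31×10⁻³·0.558^k.
Need 0.558^k ≤ 1e-9/5.31×10⁻³ = 1.88324e-07.
k ≥ ln(1.88324e-07)/ln(0.558) = -15.4851/-0.58340 = 26.543.
Smallest integer k = 27.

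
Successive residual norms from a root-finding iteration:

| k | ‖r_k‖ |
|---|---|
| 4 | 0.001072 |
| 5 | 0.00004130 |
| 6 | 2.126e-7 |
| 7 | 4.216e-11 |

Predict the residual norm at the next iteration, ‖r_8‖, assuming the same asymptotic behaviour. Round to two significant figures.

First estimate the order: p ≈ ln(‖r_7‖/‖r_6‖) / ln(‖r_6‖/‖r_5‖) = ln(4.216e-11/2.126e-7)/ln(2.126e-7/0.00004130) = ln(0.000198307)/ln(0.0051477) ≈ 1.6180.
Then ‖r_8‖ ≈ ‖r_7‖·(‖r_7‖/‖r_6‖)^p = 4.216e-11·(0.000198307)^1.6180 = 4.216e-11·1.02116e-06 ≈ 4.305e-17.

4.3e-17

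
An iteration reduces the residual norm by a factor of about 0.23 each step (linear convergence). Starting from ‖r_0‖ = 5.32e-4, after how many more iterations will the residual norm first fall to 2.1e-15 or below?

After k steps, ‖r_k‖ ≈ 5.32e-4·0.23^k.
Need 0.23^k ≤ 2.1e-15/5.32e-4 = 3.94737e-12.
k ≥ ln(3.94737e-12)/ln(0.23) = -26.2580/-1.46968 = 17.866.
Smallest integer k = 18.

18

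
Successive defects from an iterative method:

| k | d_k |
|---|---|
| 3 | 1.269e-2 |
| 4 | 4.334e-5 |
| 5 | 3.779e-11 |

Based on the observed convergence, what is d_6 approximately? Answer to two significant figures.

First estimate the order: p ≈ ln(d_5/d_4) / ln(d_4/d_3) = ln(3.779e-11/4.334e-5)/ln(4.334e-5/1.269e-2) = ln(8.71943e-07)/ln(0.00341529) ≈ 2.4567.
Then d_6 ≈ d_5·(d_5/d_4)^p = 3.779e-11·(8.71943e-07)^2.4567 = 3.779e-11·1.29896e-15 ≈ 4.909e-26.

4.9e-26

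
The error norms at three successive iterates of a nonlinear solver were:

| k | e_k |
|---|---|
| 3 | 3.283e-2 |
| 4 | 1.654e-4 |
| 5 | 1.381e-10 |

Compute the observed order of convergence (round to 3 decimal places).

p ≈ ln(e_5/e_4) / ln(e_4/e_3)
  = ln(1.381e-10/1.654e-4) / ln(1.654e-4/3.283e-2)
  = ln(8.34946e-07) / ln(0.00503807)
  = -13.995899 / -5.290732 ≈ 2.645362

2.645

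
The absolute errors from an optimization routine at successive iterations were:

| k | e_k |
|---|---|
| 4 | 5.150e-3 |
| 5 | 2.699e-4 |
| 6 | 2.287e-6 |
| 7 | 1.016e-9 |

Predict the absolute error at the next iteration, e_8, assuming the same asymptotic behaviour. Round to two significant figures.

First estimate the order: p ≈ ln(e_7/e_6) / ln(e_6/e_5) = ln(1.016e-9/2.287e-6)/ln(2.287e-6/2.699e-4) = ln(0.00044425)/ln(0.00847351) ≈ 1.6180.
Then e_8 ≈ e_7·(e_7/e_6)^p = 1.016e-9·(0.00044425)^1.6180 = 1.016e-9·3.76583e-06 ≈ 3.826e-15.

3.8e-15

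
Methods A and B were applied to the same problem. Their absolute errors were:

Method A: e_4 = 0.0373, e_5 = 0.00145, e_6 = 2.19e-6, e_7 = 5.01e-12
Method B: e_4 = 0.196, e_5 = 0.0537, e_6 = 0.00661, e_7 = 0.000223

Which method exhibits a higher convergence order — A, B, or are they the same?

Method A: p ≈ ln(5.01e-12/2.19e-6)/ln(2.19e-6/0.00145) ≈ 2.00.
Method B: p ≈ ln(0.000223/0.00661)/ln(0.00661/0.0537) ≈ 1.62.
Method A has the higher order (≈2.0 vs ≈1.6).

A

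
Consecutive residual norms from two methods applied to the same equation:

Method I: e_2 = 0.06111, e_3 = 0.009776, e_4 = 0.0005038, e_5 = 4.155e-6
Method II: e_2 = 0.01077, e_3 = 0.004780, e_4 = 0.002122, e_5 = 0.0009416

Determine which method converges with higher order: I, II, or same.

Method I: p ≈ ln(4.155e-6/0.0005038)/ln(0.0005038/0.009776) ≈ 1.62.
Method II: p ≈ ln(0.0009416/0.002122)/ln(0.002122/0.004780) ≈ 1.00.
Method I has the higher order (≈1.6 vs ≈1.0).

I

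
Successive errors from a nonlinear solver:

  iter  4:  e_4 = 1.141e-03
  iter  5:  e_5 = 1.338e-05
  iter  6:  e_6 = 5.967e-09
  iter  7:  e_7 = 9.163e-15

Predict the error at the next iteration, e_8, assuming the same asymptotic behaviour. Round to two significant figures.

7.5e-25

First estimate the order: p ≈ ln(e_7/e_6) / ln(e_6/e_5) = ln(9.163e-15/5.967e-09)/ln(5.967e-09/1.338e-05) = ln(1.53561e-06)/ln(0.000445964) ≈ 1.7351.
Then e_8 ≈ e_7·(e_7/e_6)^p = 9.163e-15·(1.53561e-06)^1.7351 = 9.163e-15·8.17742e-11 ≈ 7.493e-25.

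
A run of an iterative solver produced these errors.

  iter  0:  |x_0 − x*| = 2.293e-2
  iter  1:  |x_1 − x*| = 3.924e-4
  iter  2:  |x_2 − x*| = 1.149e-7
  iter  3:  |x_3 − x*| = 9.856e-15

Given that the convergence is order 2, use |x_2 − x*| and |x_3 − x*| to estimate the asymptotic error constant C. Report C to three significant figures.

C ≈ |x_3 − x*| / |x_2 − x*|^2
  = 9.856e-15 / (1.149e-7)^2
  = 9.856e-15 / 1.3202e-14 ≈ 0.74655

0.747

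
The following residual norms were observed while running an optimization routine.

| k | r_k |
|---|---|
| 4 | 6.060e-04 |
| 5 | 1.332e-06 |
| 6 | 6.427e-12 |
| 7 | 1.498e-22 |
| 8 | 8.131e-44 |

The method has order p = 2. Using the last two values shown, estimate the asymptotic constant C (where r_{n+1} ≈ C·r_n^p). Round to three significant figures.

C ≈ r_8 / r_7^2
  = 8.131e-44 / (1.498e-22)^2
  = 8.131e-44 / 2.244e-44 ≈ 3.6234

3.62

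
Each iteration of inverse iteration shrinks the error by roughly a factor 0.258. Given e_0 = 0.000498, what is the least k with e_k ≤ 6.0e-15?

19

After k steps, e_k ≈ 0.000498·0.258^k.
Need 0.258^k ≤ 6.0e-15/0.000498 = 1.20482e-11.
k ≥ ln(1.20482e-11)/ln(0.258) = -25.1421/-1.35480 = 18.558.
Smallest integer k = 19.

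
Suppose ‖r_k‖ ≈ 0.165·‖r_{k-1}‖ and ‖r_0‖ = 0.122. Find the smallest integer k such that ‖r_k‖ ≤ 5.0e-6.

After k steps, ‖r_k‖ ≈ 0.122·0.165^k.
Need 0.165^k ≤ 5.0e-6/0.122 = 4.09836e-05.
k ≥ ln(4.09836e-05)/ln(0.165) = -10.1023/-1.80181 = 5.607.
Smallest integer k = 6.

6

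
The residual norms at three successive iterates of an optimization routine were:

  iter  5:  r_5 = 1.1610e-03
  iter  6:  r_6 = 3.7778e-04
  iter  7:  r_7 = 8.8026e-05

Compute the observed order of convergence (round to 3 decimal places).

p ≈ ln(r_7/r_6) / ln(r_6/r_5)
  = ln(8.8026e-05/3.7778e-04) / ln(3.7778e-04/1.1610e-03)
  = ln(0.233009) / ln(0.325392)
  = -1.456678 / -1.122725 ≈ 1.297449

1.297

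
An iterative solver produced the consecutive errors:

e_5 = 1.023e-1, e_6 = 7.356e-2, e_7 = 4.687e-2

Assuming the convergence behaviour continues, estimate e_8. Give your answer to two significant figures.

2.5e-2

First estimate the order: p ≈ ln(e_7/e_6) / ln(e_6/e_5) = ln(4.687e-2/7.356e-2)/ln(7.356e-2/1.023e-1) = ln(0.637167)/ln(0.719062) ≈ 1.3666.
Then e_8 ≈ e_7·(e_7/e_6)^p = 4.687e-2·(0.637167)^1.3666 = 4.687e-2·0.540123 ≈ 0.02532.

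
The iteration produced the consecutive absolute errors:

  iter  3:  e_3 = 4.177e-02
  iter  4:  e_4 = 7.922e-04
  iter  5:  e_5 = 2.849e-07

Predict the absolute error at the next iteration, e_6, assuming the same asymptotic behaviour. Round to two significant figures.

First estimate the order: p ≈ ln(e_5/e_4) / ln(e_4/e_3) = ln(2.849e-07/7.922e-04)/ln(7.922e-04/4.177e-02) = ln(0.000359631)/ln(0.0189658) ≈ 2.0000.
Then e_6 ≈ e_5·(e_5/e_4)^p = 2.849e-07·(0.000359631)^2.0000 = 2.849e-07·1.29334e-07 ≈ 3.685e-14.

3.7e-14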